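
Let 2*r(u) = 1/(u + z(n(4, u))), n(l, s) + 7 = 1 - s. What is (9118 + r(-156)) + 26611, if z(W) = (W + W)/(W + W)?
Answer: 11075989/310 ≈ 35729.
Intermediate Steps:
n(l, s) = -6 - s (n(l, s) = -7 + (1 - s) = -6 - s)
z(W) = 1 (z(W) = (2*W)/((2*W)) = (2*W)*(1/(2*W)) = 1)
r(u) = 1/(2*(1 + u)) (r(u) = 1/(2*(u + 1)) = 1/(2*(1 + u)))
(9118 + r(-156)) + 26611 = (9118 + 1/(2*(1 - 156))) + 26611 = (9118 + (½)/(-155)) + 26611 = (9118 + (½)*(-1/155)) + 26611 = (9118 - 1/310) + 26611 = 2826579/310 + 26611 = 11075989/310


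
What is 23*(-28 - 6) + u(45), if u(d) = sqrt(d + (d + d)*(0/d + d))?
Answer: -782 + 3*sqrt(455) ≈ -718.01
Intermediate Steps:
u(d) = sqrt(d + 2*d**2) (u(d) = sqrt(d + (2*d)*(0 + d)) = sqrt(d + (2*d)*d) = sqrt(d + 2*d**2))
23*(-28 - 6) + u(45) = 23*(-28 - 6) + sqrt(45*(1 + 2*45)) = 23*(-34) + sqrt(45*(1 + 90)) = -782 + sqrt(45*91) = -782 + sqrt(4095) = -782 + 3*sqrt(455)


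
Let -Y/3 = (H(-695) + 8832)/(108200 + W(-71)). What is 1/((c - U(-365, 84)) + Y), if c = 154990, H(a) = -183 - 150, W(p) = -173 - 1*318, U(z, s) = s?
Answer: 35903/5561581619 ≈ 6.4555e-6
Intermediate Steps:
W(p) = -491 (W(p) = -173 - 318 = -491)
H(a) = -333
Y = -8499/35903 (Y = -3*(-333 + 8832)/(108200 - 491) = -25497/107709 = -3*2833/35903 = -8499/35903 ≈ -0.23672)
1/((c - U(-365, 84)) + Y) = 1/((154990 - 1*84) - 8499/35903) = 1/((154990 - 84) - 8499/35903) = 1/(154906 - 8499/35903) = 1/(5561581619/35903) = 35903/5561581619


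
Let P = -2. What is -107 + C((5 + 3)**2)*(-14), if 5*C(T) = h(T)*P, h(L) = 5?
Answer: -79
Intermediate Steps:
C(T) = -2 (C(T) = (5*(-2))/5 = (1/5)*(-10) = -2)
-107 + C((5 + 3)**2)*(-14) = -107 - 2*(-14) = -107 + 28 = -79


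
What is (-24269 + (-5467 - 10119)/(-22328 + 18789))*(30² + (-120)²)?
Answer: -1313847796500/3539 ≈ -3.7125e+8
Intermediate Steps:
(-24269 + (-5467 - 10119)/(-22328 + 18789))*(30² + (-120)²) = (-24269 - 15586/(-3539))*(900 + 14400) = (-24269 - 15586*(-1/3539))*15300 = (-24269 + 15586/3539)*15300 = -85872405/3539*15300 = -1313847796500/3539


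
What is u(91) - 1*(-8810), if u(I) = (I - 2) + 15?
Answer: 8914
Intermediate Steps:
u(I) = 13 + I (u(I) = (-2 + I) + 15 = 13 + I)
u(91) - 1*(-8810) = (13 + 91) - 1*(-8810) = 104 + 8810 = 8914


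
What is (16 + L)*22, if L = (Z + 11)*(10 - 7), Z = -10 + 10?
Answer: 1078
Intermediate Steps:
Z = 0
L = 33 (L = (0 + 11)*(10 - 7) = 11*3 = 33)
(16 + L)*22 = (16 + 33)*22 = 49*22 = 1078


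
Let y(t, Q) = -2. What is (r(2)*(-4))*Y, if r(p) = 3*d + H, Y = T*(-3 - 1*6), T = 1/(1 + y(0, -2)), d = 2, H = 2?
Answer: -288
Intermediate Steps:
T = -1 (T = 1/(1 - 2) = 1/(-1) = -1)
Y = 9 (Y = -(-3 - 1*6) = -(-3 - 6) = -1*(-9) = 9)
r(p) = 8 (r(p) = 3*2 + 2 = 6 + 2 = 8)
(r(2)*(-4))*Y = (8*(-4))*9 = -32*9 = -288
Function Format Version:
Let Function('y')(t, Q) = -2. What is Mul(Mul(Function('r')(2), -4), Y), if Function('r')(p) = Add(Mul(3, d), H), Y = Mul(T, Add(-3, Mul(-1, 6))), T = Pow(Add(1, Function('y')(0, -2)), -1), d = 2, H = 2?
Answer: -288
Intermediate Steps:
T = -1 (T = Pow(Add(1, -2), -1) = Pow(-1, -1) = -1)
Y = 9 (Y = Mul(-1, Add(-3, Mul(-1, 6))) = Mul(-1, Add(-3, -6)) = Mul(-1, -9) = 9)
Function('r')(p) = 8 (Function('r')(p) = Add(Mul(3, 2), 2) = Add(6, 2) = 8)
Mul(Mul(Function('r')(2), -4), Y) = Mul(Mul(8, -4), 9) = Mul(-32, 9) = -288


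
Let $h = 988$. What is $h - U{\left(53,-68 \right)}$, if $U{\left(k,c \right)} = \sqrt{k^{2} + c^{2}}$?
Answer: $988 - \sqrt{7433} \approx 901.79$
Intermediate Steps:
$U{\left(k,c \right)} = \sqrt{c^{2} + k^{2}}$
$h - U{\left(53,-68 \right)} = 988 - \sqrt{\left(-68\right)^{2} + 53^{2}} = 988 - \sqrt{4624 + 2809} = 988 - \sqrt{7433}$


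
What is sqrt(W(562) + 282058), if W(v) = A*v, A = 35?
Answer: 4*sqrt(18858) ≈ 549.30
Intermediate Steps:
W(v) = 35*v
sqrt(W(562) + 282058) = sqrt(35*562 + 282058) = sqrt(19670 + 282058) = sqrt(301728) = 4*sqrt(18858)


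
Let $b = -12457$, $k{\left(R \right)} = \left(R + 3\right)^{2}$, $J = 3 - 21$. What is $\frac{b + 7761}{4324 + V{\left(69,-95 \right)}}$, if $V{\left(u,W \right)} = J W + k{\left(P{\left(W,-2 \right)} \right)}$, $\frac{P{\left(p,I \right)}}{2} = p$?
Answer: $- \frac{4696}{41003} \approx -0.11453$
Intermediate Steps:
$P{\left(p,I \right)} = 2 p$
$J = -18$
$k{\left(R \right)} = \left(3 + R\right)^{2}$
$V{\left(u,W \right)} = \left(3 + 2 W\right)^{2} - 18 W$ ($V{\left(u,W \right)} = - 18 W + \left(3 + 2 W\right)^{2} = \left(3 + 2 W\right)^{2} - 18 W$)
$\frac{b + 7761}{4324 + V{\left(69,-95 \right)}} = \frac{-12457 + 7761}{4324 - \left(-1710 - \left(3 + 2 \left(-95\right)\right)^{2}\right)} = - \frac{4696}{4324 + \left(\left(3 - 190\right)^{2} + 1710\right)} = - \frac{4696}{4324 + \left(\left(-187\right)^{2} + 1710\right)} = - \frac{4696}{4324 + \left(34969 + 1710\right)} = - \frac{4696}{4324 + 36679} = - \frac{4696}{41003}$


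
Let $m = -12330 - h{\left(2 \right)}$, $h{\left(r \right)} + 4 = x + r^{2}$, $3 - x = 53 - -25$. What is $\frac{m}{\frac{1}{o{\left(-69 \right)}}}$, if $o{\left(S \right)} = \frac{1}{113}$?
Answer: $- \frac{12255}{113} \approx -108.45$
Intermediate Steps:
$x = -75$ ($x = 3 - \left(53 - -25\right) = 3 - \left(53 + 25\right) = 3 - 78 = -75$)
$o{\left(S \right)} = \frac{1}{113}$
$h{\left(r \right)} = -79 + r^{2}$ ($h{\left(r \right)} = -4 + \left(-75 + r^{2}\right) = -79 + r^{2}$)
$m = -12255$ ($m = -12330 - \left(-79 + 2^{2}\right) = -12330 - \left(-79 + 4\right) = -12330 - -75 = -12330 + 75 = -12255$)
$\frac{m}{\frac{1}{o{\left(-69 \right)}}} = - \frac{12255}{\frac{1}{\frac{1}{113}}} = - \frac{12255}{113}$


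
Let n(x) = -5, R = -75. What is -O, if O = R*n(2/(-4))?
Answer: -375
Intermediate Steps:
O = 375 (O = -75*(-5) = 375)
-O = -1*375 = -375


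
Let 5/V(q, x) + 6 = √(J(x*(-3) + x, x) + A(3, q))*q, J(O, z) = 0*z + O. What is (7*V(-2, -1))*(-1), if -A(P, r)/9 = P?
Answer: 105/68 - 175*I/68 ≈ 1.5441 - 2.5735*I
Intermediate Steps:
A(P, r) = -9*P
J(O, z) = O (J(O, z) = 0 + O = O)
V(q, x) = 5/(-6 + q*√(-27 - 2*x)) (V(q, x) = 5/(-6 + √((x*(-3) + x) - 9*3)*q) = 5/(-6 + √((-3*x + x) - 27)*q) = 5/(-6 + √(-2*x - 27)*q) = 5/(-6 + √(-27 - 2*x)*q) = 5/(-6 + q*√(-27 - 2*x)))
(7*V(-2, -1))*(-1) = (7*(5/(-6 - 2*√(-27 - 2*(-1)))))*(-1) = (7*(5/(-6 - 2*√(-27 + 2))))*(-1) = (7*(5/(-6 - 10*I)))*(-1) = (7*(5*((-6 + 10*I)/136)))*(-1) = (7*(5*(-6 + 10*I)/136))*(-1) = (35*(-6 + 10*I)/136)*(-1) = -35*(-6 + 10*I)/136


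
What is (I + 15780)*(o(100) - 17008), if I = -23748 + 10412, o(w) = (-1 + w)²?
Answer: -17613908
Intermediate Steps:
I = -13336
(I + 15780)*(o(100) - 17008) = (-13336 + 15780)*((-1 + 100)² - 17008) = 2444*(99² - 17008) = 2444*(9801 - 17008) = 2444*(-7207) = -17613908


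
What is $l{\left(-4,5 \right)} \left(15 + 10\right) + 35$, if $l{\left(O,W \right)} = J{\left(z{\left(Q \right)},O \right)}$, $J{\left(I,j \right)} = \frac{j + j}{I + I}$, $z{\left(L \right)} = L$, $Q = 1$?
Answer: $-65$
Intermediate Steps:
$J{\left(I,j \right)} = \frac{j}{I}$ ($J{\left(I,j \right)} = \frac{2 j}{2 I} = 2 j \frac{1}{2 I} = \frac{j}{I}$)
$l{\left(O,W \right)} = O$ ($l{\left(O,W \right)} = \frac{O}{1} = O 1 = O$)
$l{\left(-4,5 \right)} \left(15 + 10\right) + 35 = - 4 \left(15 + 10\right) + 35 = \left(-4\right) 25 + 35 = -100 + 35 = -65$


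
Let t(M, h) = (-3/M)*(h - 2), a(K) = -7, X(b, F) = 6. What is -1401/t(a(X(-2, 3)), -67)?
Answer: 3269/69 ≈ 47.377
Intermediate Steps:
t(M, h) = -3*(-2 + h)/M (t(M, h) = (-3/M)*(-2 + h) = -3*(-2 + h)/M)
-1401/t(a(X(-2, 3)), -67) = -1401*(-7/(3*(2 - 1*(-67)))) = -1401*(-7/(3*(2 + 67))) = -1401/(3*(-⅐)*69) = -1401/(-207/7) = -1401*(-7/207) = 3269/69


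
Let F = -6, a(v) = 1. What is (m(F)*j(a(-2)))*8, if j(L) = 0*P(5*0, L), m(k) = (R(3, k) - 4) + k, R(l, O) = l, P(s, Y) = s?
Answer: 0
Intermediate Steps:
m(k) = -1 + k (m(k) = (3 - 4) + k = -1 + k)
j(L) = 0 (j(L) = 0*(5*0) = 0*0 = 0)
(m(F)*j(a(-2)))*8 = ((-1 - 6)*0)*8 = -7*0*8 = 0*8 = 0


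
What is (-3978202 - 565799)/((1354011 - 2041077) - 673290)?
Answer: 1514667/453452 ≈ 3.3403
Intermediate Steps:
(-3978202 - 565799)/((1354011 - 2041077) - 673290) = -4544001/(-687066 - 673290) = -4544001/(-1360356) = -4544001*(-1/1360356) = 1514667/453452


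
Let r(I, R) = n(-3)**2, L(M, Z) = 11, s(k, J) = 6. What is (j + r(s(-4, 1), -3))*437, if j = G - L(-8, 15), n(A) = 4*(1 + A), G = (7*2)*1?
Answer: 29279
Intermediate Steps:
G = 14 (G = 14*1 = 14)
n(A) = 4 + 4*A
r(I, R) = 64 (r(I, R) = (4 + 4*(-3))**2 = (4 - 12)**2 = (-8)**2 = 64)
j = 3 (j = 14 - 1*11 = 14 - 11 = 3)
(j + r(s(-4, 1), -3))*437 = (3 + 64)*437 = 67*437 = 29279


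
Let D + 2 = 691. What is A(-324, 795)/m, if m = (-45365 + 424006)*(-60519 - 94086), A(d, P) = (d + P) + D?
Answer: -232/11707958361 ≈ -1.9816e-8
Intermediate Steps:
D = 689 (D = -2 + 691 = 689)
A(d, P) = 689 + P + d (A(d, P) = (d + P) + 689 = (P + d) + 689 = 689 + P + d)
m = -58539791805 (m = 378641*(-154605) = -58539791805)
A(-324, 795)/m = (689 + 795 - 324)/(-58539791805) = 1160*(-1/58539791805) = -232/11707958361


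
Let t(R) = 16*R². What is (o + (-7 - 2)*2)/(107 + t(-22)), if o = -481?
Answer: -499/7851 ≈ -0.063559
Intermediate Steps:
(o + (-7 - 2)*2)/(107 + t(-22)) = (-481 + (-7 - 2)*2)/(107 + 16*(-22)²) = (-481 - 9*2)/(107 + 16*484) = (-481 - 18)/(107 + 7744) = -499/7851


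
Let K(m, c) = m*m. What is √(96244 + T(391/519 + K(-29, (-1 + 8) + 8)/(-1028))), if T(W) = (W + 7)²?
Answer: √27410161510927105/533532 ≈ 310.31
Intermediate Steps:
K(m, c) = m²
T(W) = (7 + W)²
√(96244 + T(391/519 + K(-29, (-1 + 8) + 8)/(-1028))) = √(96244 + (7 + (391/519 + (-29)²/(-1028)))²) = √(96244 + (7 + (391*(1/519) + 841*(-1/1028)))²) = √(96244 + (7 + (391/519 - 841/1028))²) = √(96244 + (7 - 34531/533532)²) = √(96244 + (3700193/533532)²) = √(96244 + 13691428237249/284656395024) = √(27410161510927105/284656395024) = √27410161510927105/533532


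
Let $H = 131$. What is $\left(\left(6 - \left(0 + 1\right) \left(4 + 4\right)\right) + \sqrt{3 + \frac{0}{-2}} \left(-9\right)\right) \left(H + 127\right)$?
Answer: $-516 - 2322 \sqrt{3} \approx -4537.8$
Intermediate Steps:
$\left(\left(6 - \left(0 + 1\right) \left(4 + 4\right)\right) + \sqrt{3 + \frac{0}{-2}} \left(-9\right)\right) \left(H + 127\right) = \left(\left(6 - \left(0 + 1\right) \left(4 + 4\right)\right) + \sqrt{3 + \frac{0}{-2}} \left(-9\right)\right) \left(131 + 127\right) = \left(\left(6 - 1 \cdot 8\right) + \sqrt{3 + 0 \left(- \frac{1}{2}\right)} \left(-9\right)\right) 258 = \left(\left(6 - 8\right) + \sqrt{3 + 0} \left(-9\right)\right) 258 = \left(\left(6 - 8\right) + \sqrt{3} \left(-9\right)\right) 258 = \left(-2 - 9 \sqrt{3}\right) 258 = -516 - 2322 \sqrt{3}$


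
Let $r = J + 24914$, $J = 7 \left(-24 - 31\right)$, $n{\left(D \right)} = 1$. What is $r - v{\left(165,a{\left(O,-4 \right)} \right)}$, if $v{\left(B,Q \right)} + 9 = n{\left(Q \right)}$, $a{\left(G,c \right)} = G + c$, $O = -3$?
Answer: $24537$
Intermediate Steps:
$J = -385$ ($J = 7 \left(-55\right) = -385$)
$v{\left(B,Q \right)} = -8$ ($v{\left(B,Q \right)} = -9 + 1 = -8$)
$r = 24529$ ($r = -385 + 24914 = 24529$)
$r - v{\left(165,a{\left(O,-4 \right)} \right)} = 24529 - -8 = 24529 + 8 = 24537$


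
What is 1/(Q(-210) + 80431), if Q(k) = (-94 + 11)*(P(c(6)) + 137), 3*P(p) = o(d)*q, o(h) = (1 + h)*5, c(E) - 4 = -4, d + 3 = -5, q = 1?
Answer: 3/210085 ≈ 1.4280e-5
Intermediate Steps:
d = -8 (d = -3 - 5 = -8)
c(E) = 0 (c(E) = 4 - 4 = 0)
o(h) = 5 + 5*h
P(p) = -35/3 (P(p) = ((5 + 5*(-8))*1)/3 = ((5 - 40)*1)/3 = (-35*1)/3 = (⅓)*(-35) = -35/3)
Q(k) = -31208/3 (Q(k) = (-94 + 11)*(-35/3 + 137) = -83*376/3 = -31208/3)
1/(Q(-210) + 80431) = 1/(-31208/3 + 80431) = 1/(210085/3) = 3/210085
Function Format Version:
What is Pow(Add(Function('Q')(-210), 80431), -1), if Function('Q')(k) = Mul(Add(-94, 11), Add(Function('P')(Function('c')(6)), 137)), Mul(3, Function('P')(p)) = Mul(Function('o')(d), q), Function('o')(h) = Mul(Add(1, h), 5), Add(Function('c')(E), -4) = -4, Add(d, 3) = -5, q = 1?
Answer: Rational(3, 210085) ≈ 1.4280e-5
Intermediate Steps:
d = -8 (d = Add(-3, -5) = -8)
Function('c')(E) = 0 (Function('c')(E) = Add(4, -4) = 0)
Function('o')(h) = Add(5, Mul(5, h))
Function('P')(p) = Rational(-35, 3) (Function('P')(p) = Mul(Rational(1, 3), Mul(Add(5, Mul(5, -8)), 1)) = Mul(Rational(1, 3), Mul(Add(5, -40), 1)) = Mul(Rational(1, 3), Mul(-35, 1)) = Mul(Rational(1, 3), -35) = Rational(-35, 3))
Function('Q')(k) = Rational(-31208, 3) (Function('Q')(k) = Mul(Add(-94, 11), Add(Rational(-35, 3), 137)) = Mul(-83, Rational(376, 3)) = Rational(-31208, 3))
Pow(Add(Function('Q')(-210), 80431), -1) = Pow(Add(Rational(-31208, 3), 80431), -1) = Pow(Rational(210085, 3), -1) = Rational(3, 210085)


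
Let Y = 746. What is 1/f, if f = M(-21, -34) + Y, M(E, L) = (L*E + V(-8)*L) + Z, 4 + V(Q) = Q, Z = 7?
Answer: 1/1875 ≈ 0.00053333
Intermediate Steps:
V(Q) = -4 + Q
M(E, L) = 7 - 12*L + E*L (M(E, L) = (L*E + (-4 - 8)*L) + 7 = (E*L - 12*L) + 7 = (-12*L + E*L) + 7 = 7 - 12*L + E*L)
f = 1875 (f = (7 - 12*(-34) - 21*(-34)) + 746 = (7 + 408 + 714) + 746 = 1129 + 746 = 1875)
1/f = 1/1875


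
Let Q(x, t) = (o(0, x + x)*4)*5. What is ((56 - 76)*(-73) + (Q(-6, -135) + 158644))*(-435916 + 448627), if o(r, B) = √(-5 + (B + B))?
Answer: 2035081944 + 254220*I*√29 ≈ 2.0351e+9 + 1.369e+6*I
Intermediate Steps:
o(r, B) = √(-5 + 2*B)
Q(x, t) = 20*√(-5 + 4*x) (Q(x, t) = (√(-5 + 2*(x + x))*4)*5 = (√(-5 + 2*(2*x))*4)*5 = (√(-5 + 4*x)*4)*5 = (4*√(-5 + 4*x))*5 = 20*√(-5 + 4*x))
((56 - 76)*(-73) + (Q(-6, -135) + 158644))*(-435916 + 448627) = ((56 - 76)*(-73) + (20*√(-5 + 4*(-6)) + 158644))*(-435916 + 448627) = (-20*(-73) + (20*√(-5 - 24) + 158644))*12711 = (1460 + (20*√(-29) + 158644))*12711 = (1460 + (20*(I*√29) + 158644))*12711 = (1460 + (20*I*√29 + 158644))*12711 = (1460 + (158644 + 20*I*√29))*12711 = (160104 + 20*I*√29)*12711 = 2035081944 + 254220*I*√29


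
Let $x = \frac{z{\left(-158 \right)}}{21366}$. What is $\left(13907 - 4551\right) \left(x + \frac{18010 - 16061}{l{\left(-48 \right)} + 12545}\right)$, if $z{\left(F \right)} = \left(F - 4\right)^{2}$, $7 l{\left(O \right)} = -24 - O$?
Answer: $\frac{1349729334068}{104264893} \approx 12945.0$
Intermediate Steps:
$l{\left(O \right)} = - \frac{24}{7} - \frac{O}{7}$ ($l{\left(O \right)} = \frac{-24 - O}{7} = - \frac{24}{7} - \frac{O}{7}$)
$z{\left(F \right)} = \left(-4 + F\right)^{2}$
$x = \frac{1458}{1187}$ ($x = \frac{\left(-4 - 158\right)^{2}}{21366} = \left(-162\right)^{2} \cdot \frac{1}{21366} = 26244 \cdot \frac{1}{21366} = \frac{1458}{1187} \approx 1.2283$)
$\left(13907 - 4551\right) \left(x + \frac{18010 - 16061}{l{\left(-48 \right)} + 12545}\right) = \left(13907 - 4551\right) \left(\frac{1458}{1187} + \frac{18010 - 16061}{\left(- \frac{24}{7} - - \frac{48}{7}\right) + 12545}\right) = 9356 \left(\frac{1458}{1187} + \frac{1949}{\left(- \frac{24}{7} + \frac{48}{7}\right) + 12545}\right) = 9356 \left(\frac{1458}{1187} + \frac{1949}{\frac{24}{7} + 12545}\right) = 9356 \left(\frac{1458}{1187} + \frac{1949}{\frac{87839}{7}}\right) = 9356 \left(\frac{1458}{1187} + 1949 \cdot \frac{7}{87839}\right) = 9356 \left(\frac{1458}{1187} + \frac{13643}{87839}\right) = 9356 \cdot \frac{144263503}{104264893} = \frac{1349729334068}{104264893}$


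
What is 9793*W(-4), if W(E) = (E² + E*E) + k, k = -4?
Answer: 274204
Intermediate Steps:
W(E) = -4 + 2*E² (W(E) = (E² + E*E) - 4 = (E² + E²) - 4 = 2*E² - 4 = -4 + 2*E²)
9793*W(-4) = 9793*(-4 + 2*(-4)²) = 9793*(-4 + 2*16) = 9793*(-4 + 32) = 9793*28 = 274204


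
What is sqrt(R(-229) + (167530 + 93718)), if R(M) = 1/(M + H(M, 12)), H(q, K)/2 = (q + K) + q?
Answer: sqrt(328294946847)/1121 ≈ 511.12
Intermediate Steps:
H(q, K) = 2*K + 4*q (H(q, K) = 2*((q + K) + q) = 2*((K + q) + q) = 2*(K + 2*q) = 2*K + 4*q)
R(M) = 1/(24 + 5*M) (R(M) = 1/(M + (2*12 + 4*M)) = 1/(M + (24 + 4*M)) = 1/(24 + 5*M))
sqrt(R(-229) + (167530 + 93718)) = sqrt(1/(24 + 5*(-229)) + (167530 + 93718)) = sqrt(1/(24 - 1145) + 261248) = sqrt(1/(-1121) + 261248) = sqrt(-1/1121 + 261248) = sqrt(292859007/1121) = sqrt(328294946847)/1121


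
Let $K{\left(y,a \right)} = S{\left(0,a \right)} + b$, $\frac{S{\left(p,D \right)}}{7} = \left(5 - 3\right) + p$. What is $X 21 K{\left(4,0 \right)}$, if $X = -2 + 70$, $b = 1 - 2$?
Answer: $18564$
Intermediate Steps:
$b = -1$ ($b = 1 - 2 = -1$)
$X = 68$
$S{\left(p,D \right)} = 14 + 7 p$ ($S{\left(p,D \right)} = 7 \left(\left(5 - 3\right) + p\right) = 7 \left(2 + p\right) = 14 + 7 p$)
$K{\left(y,a \right)} = 13$ ($K{\left(y,a \right)} = \left(14 + 7 \cdot 0\right) - 1 = \left(14 + 0\right) - 1 = 14 - 1 = 13$)
$X 21 K{\left(4,0 \right)} = 68 \cdot 21 \cdot 13 = 1428 \cdot 13 = 18564$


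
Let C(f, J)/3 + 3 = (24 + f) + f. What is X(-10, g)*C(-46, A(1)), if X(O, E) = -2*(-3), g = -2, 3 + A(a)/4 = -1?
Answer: -1278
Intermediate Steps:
A(a) = -16 (A(a) = -12 + 4*(-1) = -12 - 4 = -16)
X(O, E) = 6
C(f, J) = 63 + 6*f (C(f, J) = -9 + 3*((24 + f) + f) = -9 + 3*(24 + 2*f) = -9 + (72 + 6*f) = 63 + 6*f)
X(-10, g)*C(-46, A(1)) = 6*(63 + 6*(-46)) = 6*(63 - 276) = 6*(-213) = -1278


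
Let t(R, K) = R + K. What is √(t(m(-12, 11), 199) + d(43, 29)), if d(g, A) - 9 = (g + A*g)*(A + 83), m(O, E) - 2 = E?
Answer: √144701 ≈ 380.40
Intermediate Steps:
m(O, E) = 2 + E
t(R, K) = K + R
d(g, A) = 9 + (83 + A)*(g + A*g) (d(g, A) = 9 + (g + A*g)*(A + 83) = 9 + (g + A*g)*(83 + A) = 9 + (83 + A)*(g + A*g))
√(t(m(-12, 11), 199) + d(43, 29)) = √((199 + (2 + 11)) + (9 + 83*43 + 43*29² + 84*29*43)) = √((199 + 13) + (9 + 3569 + 43*841 + 104748)) = √(212 + (9 + 3569 + 36163 + 104748)) = √(212 + 144489) = √144701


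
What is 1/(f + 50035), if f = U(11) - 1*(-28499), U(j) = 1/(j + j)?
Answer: 22/1727749 ≈ 1.2733e-5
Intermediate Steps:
U(j) = 1/(2*j)
f = 626979/22 (f = (½)/11 - 1*(-28499) = (½)*(1/11) + 28499 = 1/22 + 28499 = 626979/22 ≈ 28499.)
1/(f + 50035) = 1/(626979/22 + 50035) = 1/(1727749/22) = 22/1727749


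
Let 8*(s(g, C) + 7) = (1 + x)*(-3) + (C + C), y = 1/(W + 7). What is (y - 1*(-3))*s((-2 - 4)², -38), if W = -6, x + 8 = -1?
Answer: -54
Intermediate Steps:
x = -9 (x = -8 - 1 = -9)
y = 1 (y = 1/(-6 + 7) = 1/1 = 1)
s(g, C) = -4 + C/4 (s(g, C) = -7 + ((1 - 9)*(-3) + (C + C))/8 = -7 + (-8*(-3) + 2*C)/8 = -7 + (24 + 2*C)/8 = -7 + (3 + C/4) = -4 + C/4)
(y - 1*(-3))*s((-2 - 4)², -38) = (1 - 1*(-3))*(-4 + (¼)*(-38)) = (1 + 3)*(-4 - 19/2) = 4*(-27/2) = -54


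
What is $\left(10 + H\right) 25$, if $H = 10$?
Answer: $500$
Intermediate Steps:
$\left(10 + H\right) 25 = \left(10 + 10\right) 25 = 20 \cdot 25 = 500$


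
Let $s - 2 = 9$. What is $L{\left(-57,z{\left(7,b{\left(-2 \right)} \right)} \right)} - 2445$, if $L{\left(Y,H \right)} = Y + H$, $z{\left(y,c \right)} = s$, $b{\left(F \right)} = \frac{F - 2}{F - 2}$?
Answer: $-2491$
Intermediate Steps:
$s = 11$ ($s = 2 + 9 = 11$)
$b{\left(F \right)} = 1$ ($b{\left(F \right)} = \frac{-2 + F}{-2 + F} = 1$)
$z{\left(y,c \right)} = 11$
$L{\left(Y,H \right)} = H + Y$
$L{\left(-57,z{\left(7,b{\left(-2 \right)} \right)} \right)} - 2445 = \left(11 - 57\right) - 2445 = -46 - 2445 = -2491$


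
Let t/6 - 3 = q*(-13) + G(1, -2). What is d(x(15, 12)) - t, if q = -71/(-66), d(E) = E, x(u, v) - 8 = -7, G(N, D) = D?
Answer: 868/11 ≈ 78.909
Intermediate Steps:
x(u, v) = 1 (x(u, v) = 8 - 7 = 1)
q = 71/66 (q = -71*(-1/66) = 71/66 ≈ 1.0758)
t = -857/11 (t = 18 + 6*((71/66)*(-13) - 2) = 18 + 6*(-923/66 - 2) = 18 + 6*(-1055/66) = 18 - 1055/11 = -857/11 ≈ -77.909)
d(x(15, 12)) - t = 1 - 1*(-857/11) = 1 + 857/11 = 868/11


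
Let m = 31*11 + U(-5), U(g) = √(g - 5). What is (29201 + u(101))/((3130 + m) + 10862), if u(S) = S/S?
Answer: 418552266/205434899 - 29202*I*√10/205434899 ≈ 2.0374 - 0.00044951*I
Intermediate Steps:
U(g) = √(-5 + g)
u(S) = 1
m = 341 + I*√10 (m = 31*11 + √(-5 - 5) = 341 + √(-10) = 341 + I*√10 ≈ 341.0 + 3.1623*I)
(29201 + u(101))/((3130 + m) + 10862) = (29201 + 1)/((3130 + (341 + I*√10)) + 10862) = 29202/((3471 + I*√10) + 10862) = 29202/(14333 + I*√10)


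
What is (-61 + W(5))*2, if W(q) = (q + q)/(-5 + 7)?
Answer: -112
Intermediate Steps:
W(q) = q (W(q) = (2*q)/2 = (2*q)*(½) = q)
(-61 + W(5))*2 = (-61 + 5)*2 = -56*2 = -112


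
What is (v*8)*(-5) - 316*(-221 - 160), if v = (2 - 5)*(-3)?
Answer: 120036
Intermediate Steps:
v = 9 (v = -3*(-3) = 9)
(v*8)*(-5) - 316*(-221 - 160) = (9*8)*(-5) - 316*(-221 - 160) = 72*(-5) - 316*(-381) = -360 + 120396 = 120036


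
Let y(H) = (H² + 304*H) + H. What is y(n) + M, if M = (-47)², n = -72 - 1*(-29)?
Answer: -9057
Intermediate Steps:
n = -43 (n = -72 + 29 = -43)
y(H) = H² + 305*H
M = 2209
y(n) + M = -43*(305 - 43) + 2209 = -43*262 + 2209 = -11266 + 2209 = -9057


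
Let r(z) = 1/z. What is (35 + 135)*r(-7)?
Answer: -170/7 ≈ -24.286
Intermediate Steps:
(35 + 135)*r(-7) = (35 + 135)/(-7) = 170*(-1/7) = -170/7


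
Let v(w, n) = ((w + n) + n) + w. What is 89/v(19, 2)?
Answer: 89/42 ≈ 2.1190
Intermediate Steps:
v(w, n) = 2*n + 2*w (v(w, n) = ((n + w) + n) + w = (w + 2*n) + w = 2*n + 2*w)
89/v(19, 2) = 89/(2*2 + 2*19) = 89/(4 + 38) = 89/42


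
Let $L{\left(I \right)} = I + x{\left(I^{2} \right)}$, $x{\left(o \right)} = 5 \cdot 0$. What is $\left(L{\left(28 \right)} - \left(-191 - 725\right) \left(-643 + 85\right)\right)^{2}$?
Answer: $261223210000$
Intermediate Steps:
$x{\left(o \right)} = 0$
$L{\left(I \right)} = I$ ($L{\left(I \right)} = I + 0 = I$)
$\left(L{\left(28 \right)} - \left(-191 - 725\right) \left(-643 + 85\right)\right)^{2} = \left(28 - \left(-191 - 725\right) \left(-643 + 85\right)\right)^{2} = \left(28 - \left(-916\right) \left(-558\right)\right)^{2} = \left(28 - 511128\right)^{2} = \left(-511100\right)^{2} = 261223210000$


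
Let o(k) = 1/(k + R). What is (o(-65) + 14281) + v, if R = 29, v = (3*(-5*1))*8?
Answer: 509795/36 ≈ 14161.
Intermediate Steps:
v = -120 (v = (3*(-5))*8 = -15*8 = -120)
o(k) = 1/(29 + k) (o(k) = 1/(k + 29) = 1/(29 + k))
(o(-65) + 14281) + v = (1/(29 - 65) + 14281) - 120 = (1/(-36) + 14281) - 120 = (-1/36 + 14281) - 120 = 514115/36 - 120 = 509795/36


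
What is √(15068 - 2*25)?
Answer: √15018 ≈ 122.55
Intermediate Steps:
√(15068 - 2*25) = √(15068 - 50) = √15018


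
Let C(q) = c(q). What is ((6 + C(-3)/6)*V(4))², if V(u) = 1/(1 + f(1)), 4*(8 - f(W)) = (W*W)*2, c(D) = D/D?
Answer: 1369/2601 ≈ 0.52634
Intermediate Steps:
c(D) = 1
C(q) = 1
f(W) = 8 - W²/2 (f(W) = 8 - W*W*2/4 = 8 - W²*2/4 = 8 - W²/2)
V(u) = 2/17 (V(u) = 1/(1 + (8 - ½*1²)) = 1/(1 + (8 - ½*1)) = 1/(1 + (8 - ½)) = 1/(1 + 15/2) = 1/(17/2) = 2/17)
((6 + C(-3)/6)*V(4))² = ((6 + 1/6)*(2/17))² = ((6 + 1*(⅙))*(2/17))² = ((6 + ⅙)*(2/17))² = ((37/6)*(2/17))² = (37/51)² = 1369/2601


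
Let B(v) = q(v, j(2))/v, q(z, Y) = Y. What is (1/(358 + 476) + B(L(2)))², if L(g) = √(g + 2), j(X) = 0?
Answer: 1/695556 ≈ 1.4377e-6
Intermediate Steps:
L(g) = √(2 + g)
B(v) = 0 (B(v) = 0/v = 0)
(1/(358 + 476) + B(L(2)))² = (1/(358 + 476) + 0)² = (1/834 + 0)² = (1/834)² = 1/695556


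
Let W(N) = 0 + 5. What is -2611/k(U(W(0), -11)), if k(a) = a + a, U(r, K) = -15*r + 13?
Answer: 2611/124 ≈ 21.056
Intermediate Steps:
W(N) = 5
U(r, K) = 13 - 15*r
k(a) = 2*a
-2611/k(U(W(0), -11)) = -2611*1/(2*(13 - 15*5)) = -2611*1/(2*(13 - 75)) = -2611/(2*(-62)) = -2611/(-124) = -2611*(-1/124) = 2611/124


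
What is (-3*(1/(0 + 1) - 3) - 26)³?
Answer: -8000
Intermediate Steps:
(-3*(1/(0 + 1) - 3) - 26)³ = (-3*(1/1 - 3) - 26)³ = (-3*(1 - 3) - 26)³ = (-3*(-2) - 26)³ = (6 - 26)³ = (-20)³ = -8000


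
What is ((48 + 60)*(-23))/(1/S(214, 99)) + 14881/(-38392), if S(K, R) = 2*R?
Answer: -18882429025/38392 ≈ -4.9183e+5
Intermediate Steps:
((48 + 60)*(-23))/(1/S(214, 99)) + 14881/(-38392) = ((48 + 60)*(-23))/(1/(2*99)) + 14881/(-38392) = (108*(-23))/(1/198) + 14881*(-1/38392) = -2484/1/198 - 14881/38392 = -2484*198 - 14881/38392 = -491832 - 14881/38392 = -18882429025/38392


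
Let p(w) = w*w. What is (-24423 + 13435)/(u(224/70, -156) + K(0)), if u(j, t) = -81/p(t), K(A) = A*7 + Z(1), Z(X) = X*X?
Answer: -29711552/2695 ≈ -11025.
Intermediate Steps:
Z(X) = X**2
p(w) = w**2
K(A) = 1 + 7*A (K(A) = A*7 + 1**2 = 7*A + 1 = 1 + 7*A)
u(j, t) = -81/t**2
(-24423 + 13435)/(u(224/70, -156) + K(0)) = (-24423 + 13435)/(-81/(-156)**2 + (1 + 7*0)) = -10988/(-81*1/24336 + (1 + 0)) = -10988/(-9/2704 + 1) = -10988/2695/2704 = -10988*2704/2695 = -29711552/2695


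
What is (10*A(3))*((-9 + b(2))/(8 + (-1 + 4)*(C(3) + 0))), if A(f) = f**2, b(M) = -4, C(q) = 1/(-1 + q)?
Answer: -2340/19 ≈ -123.16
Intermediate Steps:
(10*A(3))*((-9 + b(2))/(8 + (-1 + 4)*(C(3) + 0))) = (10*3**2)*((-9 - 4)/(8 + (-1 + 4)*(1/(-1 + 3) + 0))) = (10*9)*(-13/(8 + 3*(1/2 + 0))) = 90*(-13/(8 + 3*(1/2 + 0))) = 90*(-13/(8 + 3*(1/2))) = 90*(-13/(8 + 3/2)) = 90*(-13/19/2) = 90*(-13*2/19) = 90*(-26/19) = -2340/19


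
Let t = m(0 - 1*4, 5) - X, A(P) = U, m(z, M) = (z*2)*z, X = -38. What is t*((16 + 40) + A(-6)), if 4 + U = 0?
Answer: 3640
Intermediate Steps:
m(z, M) = 2*z² (m(z, M) = (2*z)*z = 2*z²)
U = -4 (U = -4 + 0 = -4)
A(P) = -4
t = 70 (t = 2*(0 - 1*4)² - 1*(-38) = 2*(0 - 4)² + 38 = 2*(-4)² + 38 = 2*16 + 38 = 32 + 38 = 70)
t*((16 + 40) + A(-6)) = 70*((16 + 40) - 4) = 70*(56 - 4) = 70*52 = 3640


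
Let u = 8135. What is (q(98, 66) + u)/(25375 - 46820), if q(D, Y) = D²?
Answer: -17739/21445 ≈ -0.82719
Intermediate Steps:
(q(98, 66) + u)/(25375 - 46820) = (98² + 8135)/(25375 - 46820) = (9604 + 8135)/(-21445) = 17739*(-1/21445) = -17739/21445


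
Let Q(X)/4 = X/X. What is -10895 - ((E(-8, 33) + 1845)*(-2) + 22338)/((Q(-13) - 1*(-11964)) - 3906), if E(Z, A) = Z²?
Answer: -43927005/4031 ≈ -10897.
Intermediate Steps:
Q(X) = 4 (Q(X) = 4*(X/X) = 4*1 = 4)
-10895 - ((E(-8, 33) + 1845)*(-2) + 22338)/((Q(-13) - 1*(-11964)) - 3906) = -10895 - (((-8)² + 1845)*(-2) + 22338)/((4 - 1*(-11964)) - 3906) = -10895 - ((64 + 1845)*(-2) + 22338)/((4 + 11964) - 3906) = -10895 - (1909*(-2) + 22338)/(11968 - 3906) = -10895 - (-3818 + 22338)/8062 = -10895 - 18520/8062 = -10895 - 1*9260/4031 = -10895 - 9260/4031 = -43927005/4031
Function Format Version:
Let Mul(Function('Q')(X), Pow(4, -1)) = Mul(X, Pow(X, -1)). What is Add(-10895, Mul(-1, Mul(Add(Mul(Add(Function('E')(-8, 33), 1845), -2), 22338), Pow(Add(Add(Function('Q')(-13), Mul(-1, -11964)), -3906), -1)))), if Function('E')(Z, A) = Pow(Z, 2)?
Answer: Rational(-43927005, 4031) ≈ -10897.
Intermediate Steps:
Function('Q')(X) = 4 (Function('Q')(X) = Mul(4, Mul(X, Pow(X, -1))) = Mul(4, 1) = 4)
Add(-10895, Mul(-1, Mul(Add(Mul(Add(Function('E')(-8, 33), 1845), -2), 22338), Pow(Add(Add(Function('Q')(-13), Mul(-1, -11964)), -3906), -1)))) = Add(-10895, Mul(-1, Mul(Add(Mul(Add(Pow(-8, 2), 1845), -2), 22338), Pow(Add(Add(4, Mul(-1, -11964)), -3906), -1)))) = Add(-10895, Mul(-1, Mul(Add(Mul(Add(64, 1845), -2), 22338), Pow(Add(Add(4, 11964), -3906), -1)))) = Add(-10895, Mul(-1, Mul(Add(Mul(1909, -2), 22338), Pow(Add(11968, -3906), -1)))) = Add(-10895, Mul(-1, Mul(Add(-3818, 22338), Pow(8062, -1)))) = Add(-10895, Mul(-1, Mul(18520, Rational(1, 8062)))) = Add(-10895, Mul(-1, Rational(9260, 4031))) = Add(-10895, Rational(-9260, 4031)) = Rational(-43927005, 4031)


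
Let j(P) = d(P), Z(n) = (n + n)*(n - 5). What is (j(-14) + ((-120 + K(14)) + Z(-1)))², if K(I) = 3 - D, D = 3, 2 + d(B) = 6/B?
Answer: 597529/49 ≈ 12194.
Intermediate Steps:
d(B) = -2 + 6/B
Z(n) = 2*n*(-5 + n) (Z(n) = (2*n)*(-5 + n) = 2*n*(-5 + n))
j(P) = -2 + 6/P
K(I) = 0 (K(I) = 3 - 1*3 = 3 - 3 = 0)
(j(-14) + ((-120 + K(14)) + Z(-1)))² = ((-2 + 6/(-14)) + ((-120 + 0) + 2*(-1)*(-5 - 1)))² = ((-2 + 6*(-1/14)) + (-120 + 2*(-1)*(-6)))² = ((-2 - 3/7) + (-120 + 12))² = (-17/7 - 108)² = (-773/7)² = 597529/49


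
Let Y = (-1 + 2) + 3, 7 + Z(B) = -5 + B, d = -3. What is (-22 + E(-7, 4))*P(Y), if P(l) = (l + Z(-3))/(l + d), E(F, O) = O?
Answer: 198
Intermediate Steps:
Z(B) = -12 + B (Z(B) = -7 + (-5 + B) = -12 + B)
Y = 4 (Y = 1 + 3 = 4)
P(l) = (-15 + l)/(-3 + l) (P(l) = (l + (-12 - 3))/(l - 3) = (l - 15)/(-3 + l) = (-15 + l)/(-3 + l))
(-22 + E(-7, 4))*P(Y) = (-22 + 4)*((-15 + 4)/(-3 + 4)) = -18*(-11)/1 = -18*(-11) = 198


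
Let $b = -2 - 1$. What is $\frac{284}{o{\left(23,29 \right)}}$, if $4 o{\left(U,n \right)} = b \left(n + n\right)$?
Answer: $- \frac{568}{87} \approx -6.5287$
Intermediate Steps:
$b = -3$ ($b = -2 - 1 = -3$)
$o{\left(U,n \right)} = - \frac{3 n}{2}$ ($o{\left(U,n \right)} = \frac{\left(-3\right) \left(n + n\right)}{4} = \frac{\left(-3\right) 2 n}{4} = \frac{\left(-6\right) n}{4} = - \frac{3 n}{2}$)
$\frac{284}{o{\left(23,29 \right)}} = \frac{284}{\left(- \frac{3}{2}\right) 29} = \frac{284}{- \frac{87}{2}} = 284 \left(- \frac{2}{87}\right) = - \frac{568}{87}$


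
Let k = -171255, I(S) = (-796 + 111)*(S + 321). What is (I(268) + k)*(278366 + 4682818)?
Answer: -2851291668480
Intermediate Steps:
I(S) = -219885 - 685*S (I(S) = -685*(321 + S) = -219885 - 685*S)
(I(268) + k)*(278366 + 4682818) = ((-219885 - 685*268) - 171255)*(278366 + 4682818) = ((-219885 - 183580) - 171255)*4961184 = (-403465 - 171255)*4961184 = -574720*4961184 = -2851291668480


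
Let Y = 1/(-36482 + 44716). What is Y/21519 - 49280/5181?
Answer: -264599919203/27818429022 ≈ -9.5117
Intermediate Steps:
Y = 1/8234 ≈ 0.00012145
Y/21519 - 49280/5181 = (1/8234)/21519 - 49280/5181 = (1/8234)*(1/21519) - 49280*1/5181 = 1/177187446 - 4480/471 = -264599919203/27818429022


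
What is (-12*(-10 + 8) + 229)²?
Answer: 64009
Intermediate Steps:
(-12*(-10 + 8) + 229)² = (-12*(-2) + 229)² = (24 + 229)² = 253² = 64009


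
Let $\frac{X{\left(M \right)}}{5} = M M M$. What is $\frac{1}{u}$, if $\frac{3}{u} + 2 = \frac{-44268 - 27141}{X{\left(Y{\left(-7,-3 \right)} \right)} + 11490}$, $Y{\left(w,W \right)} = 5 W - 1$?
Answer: $\frac{53429}{26970} \approx 1.9811$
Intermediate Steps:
$Y{\left(w,W \right)} = -1 + 5 W$
$X{\left(M \right)} = 5 M^{3}$ ($X{\left(M \right)} = 5 M M M = 5 M^{2} M = 5 M^{3}$)
$u = \frac{26970}{53429}$ ($u = \frac{3}{-2 + \frac{-44268 - 27141}{5 \left(-1 + 5 \left(-3\right)\right)^{3} + 11490}} = \frac{3}{-2 - \frac{71409}{5 \left(-1 - 15\right)^{3} + 11490}} = \frac{3}{-2 - \frac{71409}{5 \left(-16\right)^{3} + 11490}} = \frac{3}{-2 - \frac{71409}{5 \left(-4096\right) + 11490}} = \frac{3}{-2 - \frac{71409}{-20480 + 11490}} = \frac{3}{-2 - \frac{71409}{-8990}} = \frac{3}{-2 - - \frac{71409}{8990}} = \frac{3}{-2 + \frac{71409}{8990}} = \frac{3}{\frac{53429}{8990}} = 3 \cdot \frac{8990}{53429} = \frac{26970}{53429} \approx 0.50478$)
$\frac{1}{u} = \frac{1}{\frac{26970}{53429}} = \frac{53429}{26970}$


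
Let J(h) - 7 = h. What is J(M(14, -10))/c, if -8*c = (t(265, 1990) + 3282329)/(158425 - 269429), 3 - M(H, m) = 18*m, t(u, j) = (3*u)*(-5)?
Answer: 84363040/1639177 ≈ 51.467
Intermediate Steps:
t(u, j) = -15*u
M(H, m) = 3 - 18*m
J(h) = 7 + h
c = 1639177/444016 (c = -(-15*265 + 3282329)/(8*(158425 - 269429)) = -(-3975 + 3282329)/(8*(-111004)) = -1639177*(-1)/(4*111004) = -⅛*(-1639177/55502) = 1639177/444016 ≈ 3.6917)
J(M(14, -10))/c = (7 + (3 - 18*(-10)))/(1639177/444016) = (7 + (3 + 180))*(444016/1639177) = (7 + 183)*(444016/1639177) = 190*(444016/1639177) = 84363040/1639177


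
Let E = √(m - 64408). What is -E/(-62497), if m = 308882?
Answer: √244474/62497 ≈ 0.0079115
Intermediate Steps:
E = √244474 (E = √(308882 - 64408) = √244474 ≈ 494.44)
-E/(-62497) = -√244474/(-62497) = -√244474*(-1)/62497 = -(-1)*√244474/62497 = √244474/62497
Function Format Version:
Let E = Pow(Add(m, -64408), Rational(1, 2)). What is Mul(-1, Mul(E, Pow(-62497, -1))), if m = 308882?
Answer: Mul(Rational(1, 62497), Pow(244474, Rational(1, 2))) ≈ 0.0079115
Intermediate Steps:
E = Pow(244474, Rational(1, 2)) (E = Pow(Add(308882, -64408), Rational(1, 2)) = Pow(244474, Rational(1, 2)) ≈ 494.44)
Mul(-1, Mul(E, Pow(-62497, -1))) = Mul(-1, Mul(Pow(244474, Rational(1, 2)), Pow(-62497, -1))) = Mul(-1, Mul(Pow(244474, Rational(1, 2)), Rational(-1, 62497))) = Mul(-1, Mul(Rational(-1, 62497), Pow(244474, Rational(1, 2)))) = Mul(Rational(1, 62497), Pow(244474, Rational(1, 2)))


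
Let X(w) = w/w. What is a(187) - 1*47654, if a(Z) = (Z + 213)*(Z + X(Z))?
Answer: 27546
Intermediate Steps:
X(w) = 1
a(Z) = (1 + Z)*(213 + Z) (a(Z) = (Z + 213)*(Z + 1) = (213 + Z)*(1 + Z) = (1 + Z)*(213 + Z))
a(187) - 1*47654 = (213 + 187² + 214*187) - 1*47654 = (213 + 34969 + 40018) - 47654 = 75200 - 47654 = 27546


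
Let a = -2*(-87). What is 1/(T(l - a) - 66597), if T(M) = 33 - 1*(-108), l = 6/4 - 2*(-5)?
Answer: -1/66456 ≈ -1.5048e-5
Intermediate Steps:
a = 174
l = 23/2 (l = 6*(¼) + 10 = 3/2 + 10 = 23/2 ≈ 11.500)
T(M) = 141 (T(M) = 33 + 108 = 141)
1/(T(l - a) - 66597) = 1/(141 - 66597) = 1/(-66456) = -1/66456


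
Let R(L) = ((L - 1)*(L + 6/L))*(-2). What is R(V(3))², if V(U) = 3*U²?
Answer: 162307600/81 ≈ 2.0038e+6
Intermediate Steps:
R(L) = -2*(-1 + L)*(L + 6/L) (R(L) = ((-1 + L)*(L + 6/L))*(-2) = -2*(-1 + L)*(L + 6/L))
R(V(3))² = (2*(6 - 3*3²*(6 + (3*3²)² - 3*3²))/((3*3²)))² = (2*(6 - 3*9*(6 + (3*9)² - 3*9))/((3*9)))² = (2*(6 - 1*27*(6 + 27² - 1*27))/27)² = (2*(1/27)*(6 - 1*27*(6 + 729 - 27)))² = (2*(1/27)*(6 - 1*27*708))² = (2*(1/27)*(6 - 19116))² = (2*(1/27)*(-19110))² = (-12740/9)² = 162307600/81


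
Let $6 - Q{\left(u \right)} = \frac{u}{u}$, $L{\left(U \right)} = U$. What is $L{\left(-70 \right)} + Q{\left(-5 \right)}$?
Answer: $-65$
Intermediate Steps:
$Q{\left(u \right)} = 5$ ($Q{\left(u \right)} = 6 - \frac{u}{u} = 6 - 1 = 5$)
$L{\left(-70 \right)} + Q{\left(-5 \right)} = -70 + 5 = -65$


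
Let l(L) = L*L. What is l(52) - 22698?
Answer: -19994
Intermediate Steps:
l(L) = L²
l(52) - 22698 = 52² - 22698 = 2704 - 22698 = -19994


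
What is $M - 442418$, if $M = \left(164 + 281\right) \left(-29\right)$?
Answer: $-455323$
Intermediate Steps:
$M = -12905$ ($M = 445 \left(-29\right) = -12905$)
$M - 442418 = -12905 - 442418 = -455323$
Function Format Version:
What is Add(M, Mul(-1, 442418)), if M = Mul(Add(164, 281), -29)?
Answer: -455323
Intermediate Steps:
M = -12905 (M = Mul(445, -29) = -12905)
Add(M, Mul(-1, 442418)) = Add(-12905, Mul(-1, 442418)) = Add(-12905, -442418) = -455323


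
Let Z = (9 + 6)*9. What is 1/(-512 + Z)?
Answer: -1/377 ≈ -0.0026525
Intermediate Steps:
Z = 135 (Z = 15*9 = 135)
1/(-512 + Z) = 1/(-512 + 135) = 1/(-377) = -1/377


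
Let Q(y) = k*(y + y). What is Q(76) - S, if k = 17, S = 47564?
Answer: -44980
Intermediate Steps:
Q(y) = 34*y (Q(y) = 17*(y + y) = 17*(2*y) = 34*y)
Q(76) - S = 34*76 - 1*47564 = 2584 - 47564 = -44980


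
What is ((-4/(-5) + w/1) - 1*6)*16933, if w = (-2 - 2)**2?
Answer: 914382/5 ≈ 1.8288e+5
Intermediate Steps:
w = 16 (w = (-4)**2 = 16)
((-4/(-5) + w/1) - 1*6)*16933 = ((-4/(-5) + 16/1) - 1*6)*16933 = ((-4*(-1/5) + 16*1) - 6)*16933 = ((4/5 + 16) - 6)*16933 = (84/5 - 6)*16933 = (54/5)*16933 = 914382/5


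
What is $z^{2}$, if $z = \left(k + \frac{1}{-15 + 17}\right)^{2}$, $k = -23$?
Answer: $\frac{4100625}{16} \approx 2.5629 \cdot 10^{5}$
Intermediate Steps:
$z = \frac{2025}{4}$ ($z = \left(-23 + \frac{1}{-15 + 17}\right)^{2} = \left(-23 + \frac{1}{2}\right)^{2} = \left(- \frac{45}{2}\right)^{2} = \frac{2025}{4} \approx 506.25$)
$z^{2} = \left(\frac{2025}{4}\right)^{2} = \frac{4100625}{16}$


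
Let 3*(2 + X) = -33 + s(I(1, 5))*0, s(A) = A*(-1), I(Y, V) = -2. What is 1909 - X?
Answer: 1922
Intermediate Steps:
s(A) = -A
X = -13 (X = -2 + (-33 - 1*(-2)*0)/3 = -2 + (-33 + 2*0)/3 = -2 + (-33 + 0)/3 = -2 + (1/3)*(-33) = -2 - 11 = -13)
1909 - X = 1909 - 1*(-13) = 1909 + 13 = 1922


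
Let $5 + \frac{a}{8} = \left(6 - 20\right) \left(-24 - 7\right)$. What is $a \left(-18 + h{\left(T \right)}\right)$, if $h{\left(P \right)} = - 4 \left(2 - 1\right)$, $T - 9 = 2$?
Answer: $-75504$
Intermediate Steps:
$T = 11$ ($T = 9 + 2 = 11$)
$a = 3432$ ($a = -40 + 8 \left(6 - 20\right) \left(-24 - 7\right) = -40 + 8 \left(\left(-14\right) \left(-31\right)\right) = -40 + 8 \cdot 434 = -40 + 3472 = 3432$)
$h{\left(P \right)} = -4$ ($h{\left(P \right)} = \left(-4\right) 1 = -4$)
$a \left(-18 + h{\left(T \right)}\right) = 3432 \left(-18 - 4\right) = 3432 \left(-22\right) = -75504$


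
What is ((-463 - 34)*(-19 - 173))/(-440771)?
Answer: -95424/440771 ≈ -0.21649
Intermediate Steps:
((-463 - 34)*(-19 - 173))/(-440771) = -497*(-192)*(-1/440771) = 95424*(-1/440771) = -95424/440771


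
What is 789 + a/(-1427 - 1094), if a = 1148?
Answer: 1987921/2521 ≈ 788.54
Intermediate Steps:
789 + a/(-1427 - 1094) = 789 + 1148/(-1427 - 1094) = 789 + 1148/(-2521) = 789 - 1/2521*1148 = 789 - 1148/2521 = 1987921/2521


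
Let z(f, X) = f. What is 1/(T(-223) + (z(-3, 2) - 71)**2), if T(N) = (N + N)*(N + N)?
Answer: 1/204392 ≈ 4.8926e-6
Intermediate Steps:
T(N) = 4*N**2 (T(N) = (2*N)*(2*N) = 4*N**2)
1/(T(-223) + (z(-3, 2) - 71)**2) = 1/(4*(-223)**2 + (-3 - 71)**2) = 1/(4*49729 + (-74)**2) = 1/(198916 + 5476) = 1/204392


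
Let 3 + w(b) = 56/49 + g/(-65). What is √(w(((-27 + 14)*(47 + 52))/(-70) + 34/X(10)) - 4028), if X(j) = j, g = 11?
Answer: I*√834316210/455 ≈ 63.482*I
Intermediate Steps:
w(b) = -922/455 (w(b) = -3 + (56/49 + 11/(-65)) = -3 + (56*(1/49) + 11*(-1/65)) = -3 + (8/7 - 11/65) = -3 + 443/455 = -922/455)
√(w(((-27 + 14)*(47 + 52))/(-70) + 34/X(10)) - 4028) = √(-922/455 - 4028) = √(-1833662/455) = I*√834316210/455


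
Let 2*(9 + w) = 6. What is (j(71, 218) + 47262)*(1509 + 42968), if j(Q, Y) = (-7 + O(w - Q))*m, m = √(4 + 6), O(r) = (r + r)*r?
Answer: 2102071974 + 527096927*√10 ≈ 3.7689e+9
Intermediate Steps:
w = -6 (w = -9 + (½)*6 = -9 + 3 = -6)
O(r) = 2*r² (O(r) = (2*r)*r = 2*r²)
m = √10 ≈ 3.1623
j(Q, Y) = √10*(-7 + 2*(-6 - Q)²) (j(Q, Y) = (-7 + 2*(-6 - Q)²)*√10 = √10*(-7 + 2*(-6 - Q)²))
(j(71, 218) + 47262)*(1509 + 42968) = (√10*(-7 + 2*(6 + 71)²) + 47262)*(1509 + 42968) = (√10*(-7 + 2*77²) + 47262)*44477 = (√10*(-7 + 2*5929) + 47262)*44477 = (√10*(-7 + 11858) + 47262)*44477 = (√10*11851 + 47262)*44477 = (11851*√10 + 47262)*44477 = (47262 + 11851*√10)*44477 = 2102071974 + 527096927*√10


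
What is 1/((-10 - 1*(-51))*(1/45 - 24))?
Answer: -45/44239 ≈ -0.0010172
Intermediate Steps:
1/((-10 - 1*(-51))*(1/45 - 24)) = 1/((-10 + 51)*(1/45 - 24)) = 1/(41*(-1079/45)) = 1/(-44239/45) = -45/44239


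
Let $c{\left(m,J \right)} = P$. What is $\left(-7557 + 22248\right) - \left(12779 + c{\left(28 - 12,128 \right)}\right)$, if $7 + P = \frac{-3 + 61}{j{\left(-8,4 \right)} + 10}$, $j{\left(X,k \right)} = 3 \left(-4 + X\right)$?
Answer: $\frac{24976}{13} \approx 1921.2$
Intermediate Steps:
$j{\left(X,k \right)} = -12 + 3 X$
$P = - \frac{120}{13}$ ($P = -7 + \frac{-3 + 61}{\left(-12 + 3 \left(-8\right)\right) + 10} = -7 + \frac{58}{\left(-12 - 24\right) + 10} = -7 + \frac{58}{-36 + 10} = -7 + \frac{58}{-26} = -7 + 58 \left(- \frac{1}{26}\right) = -7 - \frac{29}{13} = - \frac{120}{13} \approx -9.2308$)
$c{\left(m,J \right)} = - \frac{120}{13}$
$\left(-7557 + 22248\right) - \left(12779 + c{\left(28 - 12,128 \right)}\right) = \left(-7557 + 22248\right) - \frac{166007}{13} = 14691 + \left(-12779 + \frac{120}{13}\right) = 14691 - \frac{166007}{13} = \frac{24976}{13}$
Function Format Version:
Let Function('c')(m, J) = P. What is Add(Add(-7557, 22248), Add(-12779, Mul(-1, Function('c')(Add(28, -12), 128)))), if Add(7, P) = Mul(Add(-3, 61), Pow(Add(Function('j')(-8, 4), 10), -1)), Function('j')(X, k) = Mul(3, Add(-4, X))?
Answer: Rational(24976, 13) ≈ 1921.2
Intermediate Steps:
Function('j')(X, k) = Add(-12, Mul(3, X))
P = Rational(-120, 13) (P = Add(-7, Mul(Add(-3, 61), Pow(Add(Add(-12, Mul(3, -8)), 10), -1))) = Add(-7, Mul(58, Pow(Add(Add(-12, -24), 10), -1))) = Add(-7, Mul(58, Pow(Add(-36, 10), -1))) = Add(-7, Mul(58, Pow(-26, -1))) = Add(-7, Mul(58, Rational(-1, 26))) = Add(-7, Rational(-29, 13)) = Rational(-120, 13) ≈ -9.2308)
Function('c')(m, J) = Rational(-120, 13)
Add(Add(-7557, 22248), Add(-12779, Mul(-1, Function('c')(Add(28, -12), 128)))) = Add(Add(-7557, 22248), Add(-12779, Mul(-1, Rational(-120, 13)))) = Add(14691, Add(-12779, Rational(120, 13))) = Add(14691, Rational(-166007, 13)) = Rational(24976, 13)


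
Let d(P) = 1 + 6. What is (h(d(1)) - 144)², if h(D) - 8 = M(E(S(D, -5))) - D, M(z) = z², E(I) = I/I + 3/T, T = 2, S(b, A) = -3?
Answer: 299209/16 ≈ 18701.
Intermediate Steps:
d(P) = 7
E(I) = 5/2 (E(I) = I/I + 3/2 = 1 + 3*(½) = 1 + 3/2 = 5/2)
h(D) = 57/4 - D (h(D) = 8 + ((5/2)² - D) = 8 + (25/4 - D) = 57/4 - D)
(h(d(1)) - 144)² = ((57/4 - 1*7) - 144)² = ((57/4 - 7) - 144)² = (29/4 - 144)² = (-547/4)² = 299209/16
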